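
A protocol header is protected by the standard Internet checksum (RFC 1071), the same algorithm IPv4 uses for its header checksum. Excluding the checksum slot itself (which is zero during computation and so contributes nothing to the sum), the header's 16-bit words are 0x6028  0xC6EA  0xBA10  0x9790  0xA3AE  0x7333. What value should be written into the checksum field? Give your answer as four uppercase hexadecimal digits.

7069

One's-complement addition (fold any carry out of bit 15 back into bit 0):
  0x6028 + 0xC6EA = 0x12712 → wrap carry → 0x2713
  0x2713 + 0xBA10 = 0x0E123
  0xE123 + 0x9790 = 0x178B3 → wrap carry → 0x78B4
  0x78B4 + 0xA3AE = 0x11C62 → wrap carry → 0x1C63
  0x1C63 + 0x7333 = 0x08F96
One's-complement sum = 0x8F96.
Checksum = ~0x8F96 & 0xFFFF = 0x7069.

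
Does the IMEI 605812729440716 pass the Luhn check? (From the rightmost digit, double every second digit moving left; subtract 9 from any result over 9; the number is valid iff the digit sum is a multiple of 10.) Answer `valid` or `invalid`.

From the right, keep odd positions and double even positions (subtract 9 from any doubled value over 9):
  doubled (positions 2,4,...): 2 0 8 4 4 7 0 → sum 25
  kept (positions 1,3,...): 6 7 4 9 7 1 5 6 → sum 45
Total = 70.
70 mod 10 = 0, so the number is valid.

valid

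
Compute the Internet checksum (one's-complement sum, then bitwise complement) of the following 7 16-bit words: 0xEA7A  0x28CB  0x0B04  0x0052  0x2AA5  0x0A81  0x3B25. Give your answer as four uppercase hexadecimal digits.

7118

One's-complement addition (fold any carry out of bit 15 back into bit 0):
  0xEA7A + 0x28CB = 0x11345 → wrap carry → 0x1346
  0x1346 + 0x0B04 = 0x01E4A
  0x1E4A + 0x0052 = 0x01E9C
  0x1E9C + 0x2AA5 = 0x04941
  0x4941 + 0x0A81 = 0x053C2
  0x53C2 + 0x3B25 = 0x08EE7
One's-complement sum = 0x8EE7.
Checksum = ~0x8EE7 & 0xFFFF = 0x7118.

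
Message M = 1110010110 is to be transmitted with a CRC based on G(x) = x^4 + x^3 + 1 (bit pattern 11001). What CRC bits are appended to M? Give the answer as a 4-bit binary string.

0010

Append 4 zeros: 11100101100000. Divide by 11001 (XOR where the leading bit is 1):
  pos 0: 11100 XOR 11001 = 00101
  pos 2: 10110 XOR 11001 = 01111
  pos 3: 11111 XOR 11001 = 00110
  pos 5: 11010 XOR 11001 = 00011
  pos 8: 11000 XOR 11001 = 00001
Remainder (last 4 bits) = 0010. This is the CRC / FCS.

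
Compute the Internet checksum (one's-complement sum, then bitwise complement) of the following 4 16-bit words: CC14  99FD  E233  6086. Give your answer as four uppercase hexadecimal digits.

5733

One's-complement addition (fold any carry out of bit 15 back into bit 0):
  0xCC14 + 0x99FD = 0x16611 → wrap carry → 0x6612
  0x6612 + 0xE233 = 0x14845 → wrap carry → 0x4846
  0x4846 + 0x6086 = 0x0A8CC
One's-complement sum = 0xA8CC.
Checksum = ~0xA8CC & 0xFFFF = 0x5733.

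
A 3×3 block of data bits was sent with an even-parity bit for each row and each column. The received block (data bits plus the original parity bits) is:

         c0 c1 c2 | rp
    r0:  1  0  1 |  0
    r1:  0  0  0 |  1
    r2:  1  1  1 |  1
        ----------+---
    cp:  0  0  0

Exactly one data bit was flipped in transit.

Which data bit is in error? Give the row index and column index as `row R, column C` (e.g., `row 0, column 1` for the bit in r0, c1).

row 1, column 1

Recompute each row's even parity and compare to rp:
  r0: data parity 0, sent rp 0 → ok
  r1: data parity 0, sent rp 1 → mismatch
  r2: data parity 1, sent rp 1 → ok
Recompute each column's even parity and compare to cp:
  c0: data parity 0, sent cp 0 → ok
  c1: data parity 1, sent cp 0 → mismatch
  c2: data parity 0, sent cp 0 → ok
Exactly one row (r1) and one column (c1) fail → the flipped bit is at their intersection.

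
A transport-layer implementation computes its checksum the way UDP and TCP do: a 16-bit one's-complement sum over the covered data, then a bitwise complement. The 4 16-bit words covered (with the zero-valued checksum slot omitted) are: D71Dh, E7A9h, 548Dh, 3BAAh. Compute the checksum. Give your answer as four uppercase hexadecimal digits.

B100

One's-complement addition (fold any carry out of bit 15 back into bit 0):
  0xD71D + 0xE7A9 = 0x1BEC6 → wrap carry → 0xBEC7
  0xBEC7 + 0x548D = 0x11354 → wrap carry → 0x1355
  0x1355 + 0x3BAA = 0x04EFF
One's-complement sum = 0x4EFF.
Checksum = ~0x4EFF & 0xFFFF = 0xB100.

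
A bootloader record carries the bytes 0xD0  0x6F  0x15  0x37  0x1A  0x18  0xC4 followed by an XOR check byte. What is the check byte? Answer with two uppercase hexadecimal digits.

XOR the bytes together:
  start with 0xD0
  0xD0 ⊕ 0x6F = 0xBF
  0xBF ⊕ 0x15 = 0xAA
  0xAA ⊕ 0x37 = 0x9D
  0x9D ⊕ 0x1A = 0x87
  0x87 ⊕ 0x18 = 0x9F
  0x9F ⊕ 0xC4 = 0x5B

5B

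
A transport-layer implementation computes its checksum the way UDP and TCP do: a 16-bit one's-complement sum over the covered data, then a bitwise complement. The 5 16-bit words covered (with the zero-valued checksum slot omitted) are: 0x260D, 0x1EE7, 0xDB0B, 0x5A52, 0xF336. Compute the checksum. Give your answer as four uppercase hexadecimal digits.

9276

One's-complement addition (fold any carry out of bit 15 back into bit 0):
  0x260D + 0x1EE7 = 0x044F4
  0x44F4 + 0xDB0B = 0x11FFF → wrap carry → 0x2000
  0x2000 + 0x5A52 = 0x07A52
  0x7A52 + 0xF336 = 0x16D88 → wrap carry → 0x6D89
One's-complement sum = 0x6D89.
Checksum = ~0x6D89 & 0xFFFF = 0x9276.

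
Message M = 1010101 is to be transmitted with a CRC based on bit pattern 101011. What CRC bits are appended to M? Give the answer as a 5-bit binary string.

Append 5 zeros: 101010100000. Divide by 101011 (XOR where the leading bit is 1):
  pos 0: 101010 XOR 101011 = 000001
  pos 5: 110000 XOR 101011 = 011011
  pos 6: 110110 XOR 101011 = 011101
Remainder (last 5 bits) = 11101. This is the CRC / FCS.

11101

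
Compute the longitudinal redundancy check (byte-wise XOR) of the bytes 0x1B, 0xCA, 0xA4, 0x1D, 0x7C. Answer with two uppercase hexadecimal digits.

14

XOR the bytes together:
  start with 0x1B
  0x1B ⊕ 0xCA = 0xD1
  0xD1 ⊕ 0xA4 = 0x75
  0x75 ⊕ 0x1D = 0x68
  0x68 ⊕ 0x7C = 0x14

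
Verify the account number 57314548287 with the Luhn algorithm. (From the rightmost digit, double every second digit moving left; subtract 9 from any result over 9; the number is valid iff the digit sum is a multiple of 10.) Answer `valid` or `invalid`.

From the right, keep odd positions and double even positions (subtract 9 from any doubled value over 9):
  doubled (positions 2,4,...): 7 7 1 2 5 → sum 22
  kept (positions 1,3,...): 7 2 4 4 3 5 → sum 25
Total = 47.
47 mod 10 = 7, so the number is invalid.

invalid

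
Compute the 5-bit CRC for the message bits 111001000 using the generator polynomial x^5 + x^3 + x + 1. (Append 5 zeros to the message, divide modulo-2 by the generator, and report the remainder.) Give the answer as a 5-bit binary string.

Append 5 zeros: 11100100000000. Divide by 101011 (XOR where the leading bit is 1):
  pos 0: 111001 XOR 101011 = 010010
  pos 1: 100100 XOR 101011 = 001111
  pos 3: 111100 XOR 101011 = 010111
  pos 4: 101110 XOR 101011 = 000101
  pos 7: 101000 XOR 101011 = 000011
Remainder (last 5 bits) = 00110. This is the CRC / FCS.

00110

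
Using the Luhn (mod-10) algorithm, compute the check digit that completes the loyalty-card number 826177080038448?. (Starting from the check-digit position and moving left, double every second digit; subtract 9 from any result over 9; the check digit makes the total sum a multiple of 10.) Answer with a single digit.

Partial digits right→left: 8 4 4 8 3 0 0 8 0 7 7 1 6 2 8
Double every second digit counting from the check-digit position (so the 1st, 3rd, 5th, ... of the partial from the right).
  doubled (with −9 where >9): 7 8 6 0 0 5 3 7 → sum 36
  kept as-is: 4 8 0 8 7 1 2 → sum 30
Total = 36 + 30 = 66.
Check digit = (10 − (66 mod 10)) mod 10 = 4.

4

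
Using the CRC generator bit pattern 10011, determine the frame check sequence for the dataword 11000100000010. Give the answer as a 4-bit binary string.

Append 4 zeros: 110001000000100000. Divide by 10011 (XOR where the leading bit is 1):
  pos 0: 11000 XOR 10011 = 01011
  pos 1: 10111 XOR 10011 = 00100
  pos 3: 10000 XOR 10011 = 00011
  pos 6: 11000 XOR 10011 = 01011
  pos 7: 10110 XOR 10011 = 00101
  pos 9: 10110 XOR 10011 = 00101
  pos 11: 10100 XOR 10011 = 00111
  pos 13: 11100 XOR 10011 = 01111
Remainder (last 4 bits) = 1111. This is the CRC / FCS.

1111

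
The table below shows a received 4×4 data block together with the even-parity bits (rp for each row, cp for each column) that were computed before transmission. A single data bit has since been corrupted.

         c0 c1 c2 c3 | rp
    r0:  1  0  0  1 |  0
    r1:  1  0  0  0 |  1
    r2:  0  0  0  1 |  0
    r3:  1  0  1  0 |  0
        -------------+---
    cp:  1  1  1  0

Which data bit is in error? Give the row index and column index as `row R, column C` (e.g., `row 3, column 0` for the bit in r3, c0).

row 2, column 1

Recompute each row's even parity and compare to rp:
  r0: data parity 0, sent rp 0 → ok
  r1: data parity 1, sent rp 1 → ok
  r2: data parity 1, sent rp 0 → mismatch
  r3: data parity 0, sent rp 0 → ok
Recompute each column's even parity and compare to cp:
  c0: data parity 1, sent cp 1 → ok
  c1: data parity 0, sent cp 1 → mismatch
  c2: data parity 1, sent cp 1 → ok
  c3: data parity 0, sent cp 0 → ok
Exactly one row (r2) and one column (c1) fail → the flipped bit is at their intersection.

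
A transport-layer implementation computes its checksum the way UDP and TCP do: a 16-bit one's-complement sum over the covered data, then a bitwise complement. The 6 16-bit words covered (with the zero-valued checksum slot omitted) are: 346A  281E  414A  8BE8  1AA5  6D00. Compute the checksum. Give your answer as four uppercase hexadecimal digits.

One's-complement addition (fold any carry out of bit 15 back into bit 0):
  0x346A + 0x281E = 0x05C88
  0x5C88 + 0x414A = 0x09DD2
  0x9DD2 + 0x8BE8 = 0x129BA → wrap carry → 0x29BB
  0x29BB + 0x1AA5 = 0x04460
  0x4460 + 0x6D00 = 0x0B160
One's-complement sum = 0xB160.
Checksum = ~0xB160 & 0xFFFF = 0x4E9F.

4E9F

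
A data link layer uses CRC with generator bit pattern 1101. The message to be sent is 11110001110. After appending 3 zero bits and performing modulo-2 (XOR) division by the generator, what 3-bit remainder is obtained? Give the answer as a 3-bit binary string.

101

Append 3 zeros: 11110001110000. Divide by 1101 (XOR where the leading bit is 1):
  pos 0: 1111 XOR 1101 = 0010
  pos 2: 1000 XOR 1101 = 0101
  pos 3: 1010 XOR 1101 = 0111
  pos 4: 1111 XOR 1101 = 0010
  pos 6: 1011 XOR 1101 = 0110
  pos 7: 1100 XOR 1101 = 0001
  pos 10: 1000 XOR 1101 = 0101
Remainder (last 3 bits) = 101. This is the CRC / FCS.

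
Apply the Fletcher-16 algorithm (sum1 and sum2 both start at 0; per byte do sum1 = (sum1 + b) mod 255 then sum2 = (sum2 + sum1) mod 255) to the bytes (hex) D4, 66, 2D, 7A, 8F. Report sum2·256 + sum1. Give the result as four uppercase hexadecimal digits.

Running sums (mod 255):
  after byte 0 (D4): sum1=212, sum2=212
  after byte 1 (66): sum1=59, sum2=16
  after byte 2 (2D): sum1=104, sum2=120
  after byte 3 (7A): sum1=226, sum2=91
  after byte 4 (8F): sum1=114, sum2=205
Checksum = sum2·256 + sum1 = 205·256 + 114 = 52594 = 0xCD72.

CD72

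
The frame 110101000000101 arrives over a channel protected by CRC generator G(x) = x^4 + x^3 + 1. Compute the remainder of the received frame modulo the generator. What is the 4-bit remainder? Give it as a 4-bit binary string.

0111

Modulo-2 division of 110101000000101 by 11001:
  pos 0: 11010 XOR 11001 = 00011
  pos 3: 11100 XOR 11001 = 00101
  pos 5: 10100 XOR 11001 = 01101
  pos 6: 11010 XOR 11001 = 00011
  pos 9: 11010 XOR 11001 = 00011
Remainder = 0111 (nonzero — an error is detected).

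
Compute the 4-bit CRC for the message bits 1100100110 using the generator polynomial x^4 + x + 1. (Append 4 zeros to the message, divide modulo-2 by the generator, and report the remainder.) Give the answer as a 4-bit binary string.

Append 4 zeros: 11001001100000. Divide by 10011 (XOR where the leading bit is 1):
  pos 0: 11001 XOR 10011 = 01010
  pos 1: 10100 XOR 10011 = 00111
  pos 3: 11101 XOR 10011 = 01110
  pos 4: 11101 XOR 10011 = 01110
  pos 5: 11100 XOR 10011 = 01111
  pos 6: 11110 XOR 10011 = 01101
  pos 7: 11010 XOR 10011 = 01001
  pos 8: 10010 XOR 10011 = 00001
Remainder (last 4 bits) = 0010. This is the CRC / FCS.

0010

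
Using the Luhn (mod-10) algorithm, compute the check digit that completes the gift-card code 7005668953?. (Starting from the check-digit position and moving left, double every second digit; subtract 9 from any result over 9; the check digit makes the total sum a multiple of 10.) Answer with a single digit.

5

Partial digits right→left: 3 5 9 8 6 6 5 0 0 7
Double every second digit counting from the check-digit position (so the 1st, 3rd, 5th, ... of the partial from the right).
  doubled (with −9 where >9): 6 9 3 1 0 → sum 19
  kept as-is: 5 8 6 0 7 → sum 26
Total = 19 + 26 = 45.
Check digit = (10 − (45 mod 10)) mod 10 = 5.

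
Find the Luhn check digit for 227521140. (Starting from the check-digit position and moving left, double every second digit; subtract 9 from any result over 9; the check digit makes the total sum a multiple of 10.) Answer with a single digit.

3

Partial digits right→left: 0 4 1 1 2 5 7 2 2
Double every second digit counting from the check-digit position (so the 1st, 3rd, 5th, ... of the partial from the right).
  doubled (with −9 where >9): 0 2 4 5 4 → sum 15
  kept as-is: 4 1 5 2 → sum 12
Total = 15 + 12 = 27.
Check digit = (10 − (27 mod 10)) mod 10 = 3.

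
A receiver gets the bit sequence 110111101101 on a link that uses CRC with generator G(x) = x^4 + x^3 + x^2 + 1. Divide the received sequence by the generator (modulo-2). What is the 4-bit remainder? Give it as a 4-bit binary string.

0010

Modulo-2 division of 110111101101 by 11101:
  pos 0: 11011 XOR 11101 = 00110
  pos 2: 11011 XOR 11101 = 00110
  pos 4: 11001 XOR 11101 = 00100
  pos 6: 10010 XOR 11101 = 01111
  pos 7: 11111 XOR 11101 = 00010
Remainder = 0010 (nonzero — an error is detected).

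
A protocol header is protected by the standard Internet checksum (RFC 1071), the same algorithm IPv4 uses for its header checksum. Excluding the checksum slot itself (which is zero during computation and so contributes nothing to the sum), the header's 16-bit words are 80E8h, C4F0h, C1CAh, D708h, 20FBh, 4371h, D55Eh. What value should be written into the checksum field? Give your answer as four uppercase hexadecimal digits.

One's-complement addition (fold any carry out of bit 15 back into bit 0):
  0x80E8 + 0xC4F0 = 0x145D8 → wrap carry → 0x45D9
  0x45D9 + 0xC1CA = 0x107A3 → wrap carry → 0x07A4
  0x07A4 + 0xD708 = 0x0DEAC
  0xDEAC + 0x20FB = 0x0FFA7
  0xFFA7 + 0x4371 = 0x14318 → wrap carry → 0x4319
  0x4319 + 0xD55E = 0x11877 → wrap carry → 0x1878
One's-complement sum = 0x1878.
Checksum = ~0x1878 & 0xFFFF = 0xE787.

E787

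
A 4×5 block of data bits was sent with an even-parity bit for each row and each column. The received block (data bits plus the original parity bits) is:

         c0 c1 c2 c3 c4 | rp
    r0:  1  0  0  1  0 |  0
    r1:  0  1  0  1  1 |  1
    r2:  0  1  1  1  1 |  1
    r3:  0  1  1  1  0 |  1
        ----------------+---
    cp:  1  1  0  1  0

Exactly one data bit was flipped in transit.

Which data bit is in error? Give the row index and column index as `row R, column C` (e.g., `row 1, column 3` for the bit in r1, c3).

row 2, column 3

Recompute each row's even parity and compare to rp:
  r0: data parity 0, sent rp 0 → ok
  r1: data parity 1, sent rp 1 → ok
  r2: data parity 0, sent rp 1 → mismatch
  r3: data parity 1, sent rp 1 → ok
Recompute each column's even parity and compare to cp:
  c0: data parity 1, sent cp 1 → ok
  c1: data parity 1, sent cp 1 → ok
  c2: data parity 0, sent cp 0 → ok
  c3: data parity 0, sent cp 1 → mismatch
  c4: data parity 0, sent cp 0 → ok
Exactly one row (r2) and one column (c3) fail → the flipped bit is at their intersection.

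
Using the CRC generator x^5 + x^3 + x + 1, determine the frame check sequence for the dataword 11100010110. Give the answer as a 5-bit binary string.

00110

Append 5 zeros: 1110001011000000. Divide by 101011 (XOR where the leading bit is 1):
  pos 0: 111000 XOR 101011 = 010011
  pos 1: 100111 XOR 101011 = 001100
  pos 3: 110001 XOR 101011 = 011010
  pos 4: 110101 XOR 101011 = 011110
  pos 5: 111100 XOR 101011 = 010111
  pos 6: 101110 XOR 101011 = 000101
  pos 9: 101000 XOR 101011 = 000011
Remainder (last 5 bits) = 00110. This is the CRC / FCS.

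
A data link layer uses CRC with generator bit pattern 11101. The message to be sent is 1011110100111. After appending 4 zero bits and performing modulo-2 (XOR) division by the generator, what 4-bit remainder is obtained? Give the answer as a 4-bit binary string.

Append 4 zeros: 10111101001110000. Divide by 11101 (XOR where the leading bit is 1):
  pos 0: 10111 XOR 11101 = 01010
  pos 1: 10101 XOR 11101 = 01000
  pos 2: 10000 XOR 11101 = 01101
  pos 3: 11011 XOR 11101 = 00110
  pos 5: 11000 XOR 11101 = 00101
  pos 7: 10111 XOR 11101 = 01010
  pos 8: 10101 XOR 11101 = 01000
  pos 9: 10000 XOR 11101 = 01101
  pos 10: 11010 XOR 11101 = 00111
  pos 12: 11100 XOR 11101 = 00001
Remainder (last 4 bits) = 0001. This is the CRC / FCS.

0001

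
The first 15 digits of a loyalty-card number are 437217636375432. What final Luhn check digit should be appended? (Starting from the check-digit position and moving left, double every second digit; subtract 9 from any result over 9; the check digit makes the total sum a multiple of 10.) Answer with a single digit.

Partial digits right→left: 2 3 4 5 7 3 6 3 6 7 1 2 7 3 4
Double every second digit counting from the check-digit position (so the 1st, 3rd, 5th, ... of the partial from the right).
  doubled (with −9 where >9): 4 8 5 3 3 2 5 8 → sum 38
  kept as-is: 3 5 3 3 7 2 3 → sum 26
Total = 38 + 26 = 64.
Check digit = (10 − (64 mod 10)) mod 10 = 6.

6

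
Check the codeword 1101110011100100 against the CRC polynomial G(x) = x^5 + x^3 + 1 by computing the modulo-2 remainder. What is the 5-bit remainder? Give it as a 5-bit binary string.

10101

Modulo-2 division of 1101110011100100 by 101001:
  pos 0: 110111 XOR 101001 = 011110
  pos 1: 111100 XOR 101001 = 010101
  pos 2: 101010 XOR 101001 = 000011
  pos 6: 111110 XOR 101001 = 010111
  pos 7: 101110 XOR 101001 = 000111
  pos 10: 111100 XOR 101001 = 010101
Remainder = 10101 (nonzero — an error is detected).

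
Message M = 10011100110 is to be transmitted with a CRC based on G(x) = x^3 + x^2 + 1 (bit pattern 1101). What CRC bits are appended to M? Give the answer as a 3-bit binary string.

001

Append 3 zeros: 10011100110000. Divide by 1101 (XOR where the leading bit is 1):
  pos 0: 1001 XOR 1101 = 0100
  pos 1: 1001 XOR 1101 = 0100
  pos 2: 1001 XOR 1101 = 0100
  pos 3: 1000 XOR 1101 = 0101
  pos 4: 1010 XOR 1101 = 0111
  pos 5: 1111 XOR 1101 = 0010
  pos 7: 1010 XOR 1101 = 0111
  pos 8: 1110 XOR 1101 = 0011
  pos 10: 1100 XOR 1101 = 0001
Remainder (last 3 bits) = 001. This is the CRC / FCS.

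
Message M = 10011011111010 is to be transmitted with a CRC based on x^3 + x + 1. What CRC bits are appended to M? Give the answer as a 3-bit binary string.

001

Append 3 zeros: 10011011111010000. Divide by 1011 (XOR where the leading bit is 1):
  pos 0: 1001 XOR 1011 = 0010
  pos 2: 1010 XOR 1011 = 0001
  pos 5: 1111 XOR 1011 = 0100
  pos 6: 1001 XOR 1011 = 0010
  pos 8: 1010 XOR 1011 = 0001
  pos 11: 1100 XOR 1011 = 0111
  pos 12: 1110 XOR 1011 = 0101
  pos 13: 1010 XOR 1011 = 0001
Remainder (last 3 bits) = 001. This is the CRC / FCS.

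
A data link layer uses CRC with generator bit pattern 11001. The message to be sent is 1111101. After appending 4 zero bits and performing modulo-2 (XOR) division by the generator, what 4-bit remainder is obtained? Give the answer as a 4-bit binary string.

0000

Append 4 zeros: 11111010000. Divide by 11001 (XOR where the leading bit is 1):
  pos 0: 11111 XOR 11001 = 00110
  pos 2: 11001 XOR 11001 = 00000
Remainder (last 4 bits) = 0000. This is the CRC / FCS.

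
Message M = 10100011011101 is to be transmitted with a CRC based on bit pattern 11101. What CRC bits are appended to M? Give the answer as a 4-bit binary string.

1111

Append 4 zeros: 101000110111010000. Divide by 11101 (XOR where the leading bit is 1):
  pos 0: 10100 XOR 11101 = 01001
  pos 1: 10010 XOR 11101 = 01111
  pos 2: 11111 XOR 11101 = 00010
  pos 5: 10101 XOR 11101 = 01000
  pos 6: 10001 XOR 11101 = 01100
  pos 7: 11001 XOR 11101 = 00100
  pos 9: 10001 XOR 11101 = 01100
  pos 10: 11000 XOR 11101 = 00101
  pos 12: 10100 XOR 11101 = 01001
  pos 13: 10010 XOR 11101 = 01111
Remainder (last 4 bits) = 1111. This is the CRC / FCS.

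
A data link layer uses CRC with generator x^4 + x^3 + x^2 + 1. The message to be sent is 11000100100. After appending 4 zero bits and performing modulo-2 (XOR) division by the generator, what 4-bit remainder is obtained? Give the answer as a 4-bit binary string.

0101

Append 4 zeros: 110001001000000. Divide by 11101 (XOR where the leading bit is 1):
  pos 0: 11000 XOR 11101 = 00101
  pos 2: 10110 XOR 11101 = 01011
  pos 3: 10110 XOR 11101 = 01011
  pos 4: 10111 XOR 11101 = 01010
  pos 5: 10100 XOR 11101 = 01001
  pos 6: 10010 XOR 11101 = 01111
  pos 7: 11110 XOR 11101 = 00011
  pos 10: 11000 XOR 11101 = 00101
Remainder (last 4 bits) = 0101. This is the CRC / FCS.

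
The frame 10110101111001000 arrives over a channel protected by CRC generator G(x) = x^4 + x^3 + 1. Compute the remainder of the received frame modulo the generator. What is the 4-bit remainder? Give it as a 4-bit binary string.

Modulo-2 division of 10110101111001000 by 11001:
  pos 0: 10110 XOR 11001 = 01111
  pos 1: 11111 XOR 11001 = 00110
  pos 3: 11001 XOR 11001 = 00000
  pos 8: 11100 XOR 11001 = 00101
  pos 10: 10110 XOR 11001 = 01111
  pos 11: 11110 XOR 11001 = 00111
Remainder = 1110 (nonzero — an error is detected).

1110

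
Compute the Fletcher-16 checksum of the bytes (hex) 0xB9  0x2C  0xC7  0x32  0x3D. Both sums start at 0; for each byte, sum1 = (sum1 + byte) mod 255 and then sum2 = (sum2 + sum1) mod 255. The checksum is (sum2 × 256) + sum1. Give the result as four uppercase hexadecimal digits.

4A1D

Running sums (mod 255):
  after byte 0 (0xB9): sum1=185, sum2=185
  after byte 1 (0x2C): sum1=229, sum2=159
  after byte 2 (0xC7): sum1=173, sum2=77
  after byte 3 (0x32): sum1=223, sum2=45
  after byte 4 (0x3D): sum1=29, sum2=74
Checksum = sum2·256 + sum1 = 74·256 + 29 = 18973 = 0x4A1D.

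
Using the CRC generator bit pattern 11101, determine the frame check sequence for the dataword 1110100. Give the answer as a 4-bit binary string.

Append 4 zeros: 11101000000. Divide by 11101 (XOR where the leading bit is 1):
  pos 0: 11101 XOR 11101 = 00000
Remainder (last 4 bits) = 0000. This is the CRC / FCS.

0000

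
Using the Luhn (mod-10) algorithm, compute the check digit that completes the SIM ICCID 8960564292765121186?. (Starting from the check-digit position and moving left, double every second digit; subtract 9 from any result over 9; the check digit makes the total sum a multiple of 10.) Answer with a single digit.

Partial digits right→left: 6 8 1 1 2 1 5 6 7 2 9 2 4 6 5 0 6 9 8
Double every second digit counting from the check-digit position (so the 1st, 3rd, 5th, ... of the partial from the right).
  doubled (with −9 where >9): 3 2 4 1 5 9 8 1 3 7 → sum 43
  kept as-is: 8 1 1 6 2 2 6 0 9 → sum 35
Total = 43 + 35 = 78.
Check digit = (10 − (78 mod 10)) mod 10 = 2.

2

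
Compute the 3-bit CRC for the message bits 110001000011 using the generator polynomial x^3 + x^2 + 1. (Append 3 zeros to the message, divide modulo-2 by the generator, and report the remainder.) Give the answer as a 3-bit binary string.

Append 3 zeros: 110001000011000. Divide by 1101 (XOR where the leading bit is 1):
  pos 0: 1100 XOR 1101 = 0001
  pos 3: 1010 XOR 1101 = 0111
  pos 4: 1110 XOR 1101 = 0011
  pos 6: 1100 XOR 1101 = 0001
  pos 9: 1110 XOR 1101 = 0011
  pos 11: 1100 XOR 1101 = 0001
Remainder (last 3 bits) = 001. This is the CRC / FCS.

001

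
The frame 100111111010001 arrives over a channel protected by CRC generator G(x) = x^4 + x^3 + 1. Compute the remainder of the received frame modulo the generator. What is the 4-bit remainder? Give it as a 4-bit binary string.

Modulo-2 division of 100111111010001 by 11001:
  pos 0: 10011 XOR 11001 = 01010
  pos 1: 10101 XOR 11001 = 01100
  pos 2: 11001 XOR 11001 = 00000
  pos 7: 11010 XOR 11001 = 00011
  pos 10: 11001 XOR 11001 = 00000
Remainder = 0000 (zero — the frame passes the CRC check).

0000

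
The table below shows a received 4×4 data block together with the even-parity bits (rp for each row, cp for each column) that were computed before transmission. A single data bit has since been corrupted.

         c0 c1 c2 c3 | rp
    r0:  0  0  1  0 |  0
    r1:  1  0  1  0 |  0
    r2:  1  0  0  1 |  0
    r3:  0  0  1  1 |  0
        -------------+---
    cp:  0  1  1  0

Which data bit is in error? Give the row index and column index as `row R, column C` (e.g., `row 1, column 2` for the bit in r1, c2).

Recompute each row's even parity and compare to rp:
  r0: data parity 1, sent rp 0 → mismatch
  r1: data parity 0, sent rp 0 → ok
  r2: data parity 0, sent rp 0 → ok
  r3: data parity 0, sent rp 0 → ok
Recompute each column's even parity and compare to cp:
  c0: data parity 0, sent cp 0 → ok
  c1: data parity 0, sent cp 1 → mismatch
  c2: data parity 1, sent cp 1 → ok
  c3: data parity 0, sent cp 0 → ok
Exactly one row (r0) and one column (c1) fail → the flipped bit is at their intersection.

row 0, column 1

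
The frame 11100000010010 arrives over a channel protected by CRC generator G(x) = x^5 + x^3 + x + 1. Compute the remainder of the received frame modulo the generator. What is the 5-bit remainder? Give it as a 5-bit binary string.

11010

Modulo-2 division of 11100000010010 by 101011:
  pos 0: 111000 XOR 101011 = 010011
  pos 1: 100110 XOR 101011 = 001101
  pos 3: 110100 XOR 101011 = 011111
  pos 4: 111111 XOR 101011 = 010100
  pos 5: 101000 XOR 101011 = 000011
Remainder = 11010 (nonzero — an error is detected).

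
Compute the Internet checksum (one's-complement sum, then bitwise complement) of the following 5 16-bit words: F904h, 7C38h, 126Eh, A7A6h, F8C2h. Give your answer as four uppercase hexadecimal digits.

One's-complement addition (fold any carry out of bit 15 back into bit 0):
  0xF904 + 0x7C38 = 0x1753C → wrap carry → 0x753D
  0x753D + 0x126E = 0x087AB
  0x87AB + 0xA7A6 = 0x12F51 → wrap carry → 0x2F52
  0x2F52 + 0xF8C2 = 0x12814 → wrap carry → 0x2815
One's-complement sum = 0x2815.
Checksum = ~0x2815 & 0xFFFF = 0xD7EA.

D7EA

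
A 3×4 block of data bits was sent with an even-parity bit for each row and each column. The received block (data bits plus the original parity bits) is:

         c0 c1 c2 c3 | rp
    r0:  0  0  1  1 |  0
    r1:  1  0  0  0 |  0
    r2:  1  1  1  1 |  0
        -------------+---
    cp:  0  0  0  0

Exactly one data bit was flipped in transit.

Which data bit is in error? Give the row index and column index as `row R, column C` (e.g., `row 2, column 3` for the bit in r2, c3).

Recompute each row's even parity and compare to rp:
  r0: data parity 0, sent rp 0 → ok
  r1: data parity 1, sent rp 0 → mismatch
  r2: data parity 0, sent rp 0 → ok
Recompute each column's even parity and compare to cp:
  c0: data parity 0, sent cp 0 → ok
  c1: data parity 1, sent cp 0 → mismatch
  c2: data parity 0, sent cp 0 → ok
  c3: data parity 0, sent cp 0 → ok
Exactly one row (r1) and one column (c1) fail → the flipped bit is at their intersection.

row 1, column 1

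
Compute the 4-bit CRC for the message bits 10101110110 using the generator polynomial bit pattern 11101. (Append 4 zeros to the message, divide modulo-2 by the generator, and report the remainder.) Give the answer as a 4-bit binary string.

0001

Append 4 zeros: 101011101100000. Divide by 11101 (XOR where the leading bit is 1):
  pos 0: 10101 XOR 11101 = 01000
  pos 1: 10001 XOR 11101 = 01100
  pos 2: 11001 XOR 11101 = 00100
  pos 4: 10001 XOR 11101 = 01100
  pos 5: 11001 XOR 11101 = 00100
  pos 7: 10000 XOR 11101 = 01101
  pos 8: 11010 XOR 11101 = 00111
  pos 10: 11100 XOR 11101 = 00001
Remainder (last 4 bits) = 0001. This is the CRC / FCS.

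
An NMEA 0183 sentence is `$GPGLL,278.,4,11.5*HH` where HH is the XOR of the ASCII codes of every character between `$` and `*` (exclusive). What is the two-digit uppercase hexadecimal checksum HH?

40

XOR the ASCII codes of the payload characters:
  'G' = 0x47 → acc = 0x47
  'P' = 0x50 → acc = 0x17
  'G' = 0x47 → acc = 0x50
  'L' = 0x4C → acc = 0x1C
  'L' = 0x4C → acc = 0x50
  ',' = 0x2C → acc = 0x7C
  '2' = 0x32 → acc = 0x4E
  '7' = 0x37 → acc = 0x79
  '8' = 0x38 → acc = 0x41
  '.' = 0x2E → acc = 0x6F
  ',' = 0x2C → acc = 0x43
  '4' = 0x34 → acc = 0x77
  ',' = 0x2C → acc = 0x5B
  '1' = 0x31 → acc = 0x6A
  '1' = 0x31 → acc = 0x5B
  '.' = 0x2E → acc = 0x75
  '5' = 0x35 → acc = 0x40
Checksum = 0x40.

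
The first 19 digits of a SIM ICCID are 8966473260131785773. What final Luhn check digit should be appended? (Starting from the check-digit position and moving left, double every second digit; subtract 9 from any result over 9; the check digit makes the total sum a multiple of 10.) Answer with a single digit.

5

Partial digits right→left: 3 7 7 5 8 7 1 3 1 0 6 2 3 7 4 6 6 9 8
Double every second digit counting from the check-digit position (so the 1st, 3rd, 5th, ... of the partial from the right).
  doubled (with −9 where >9): 6 5 7 2 2 3 6 8 3 7 → sum 49
  kept as-is: 7 5 7 3 0 2 7 6 9 → sum 46
Total = 49 + 46 = 95.
Check digit = (10 − (95 mod 10)) mod 10 = 5.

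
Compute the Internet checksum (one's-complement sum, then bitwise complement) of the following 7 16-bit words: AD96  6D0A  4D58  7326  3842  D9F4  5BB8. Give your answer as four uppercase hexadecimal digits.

B6F0

One's-complement addition (fold any carry out of bit 15 back into bit 0):
  0xAD96 + 0x6D0A = 0x11AA0 → wrap carry → 0x1AA1
  0x1AA1 + 0x4D58 = 0x067F9
  0x67F9 + 0x7326 = 0x0DB1F
  0xDB1F + 0x3842 = 0x11361 → wrap carry → 0x1362
  0x1362 + 0xD9F4 = 0x0ED56
  0xED56 + 0x5BB8 = 0x1490E → wrap carry → 0x490F
One's-complement sum = 0x490F.
Checksum = ~0x490F & 0xFFFF = 0xB6F0.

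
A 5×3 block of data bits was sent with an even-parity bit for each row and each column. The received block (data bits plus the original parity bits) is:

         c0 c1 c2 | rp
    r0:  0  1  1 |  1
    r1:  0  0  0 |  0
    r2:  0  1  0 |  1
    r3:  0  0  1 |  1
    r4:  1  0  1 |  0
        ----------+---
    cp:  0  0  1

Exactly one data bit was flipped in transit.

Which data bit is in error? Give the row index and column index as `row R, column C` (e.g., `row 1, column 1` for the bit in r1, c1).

Recompute each row's even parity and compare to rp:
  r0: data parity 0, sent rp 1 → mismatch
  r1: data parity 0, sent rp 0 → ok
  r2: data parity 1, sent rp 1 → ok
  r3: data parity 1, sent rp 1 → ok
  r4: data parity 0, sent rp 0 → ok
Recompute each column's even parity and compare to cp:
  c0: data parity 1, sent cp 0 → mismatch
  c1: data parity 0, sent cp 0 → ok
  c2: data parity 1, sent cp 1 → ok
Exactly one row (r0) and one column (c0) fail → the flipped bit is at their intersection.

row 0, column 0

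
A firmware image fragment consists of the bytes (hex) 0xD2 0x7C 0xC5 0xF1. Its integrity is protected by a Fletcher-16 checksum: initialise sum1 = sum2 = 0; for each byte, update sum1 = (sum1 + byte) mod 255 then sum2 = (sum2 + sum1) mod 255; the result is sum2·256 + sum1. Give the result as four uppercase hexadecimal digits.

3E07

Running sums (mod 255):
  after byte 0 (0xD2): sum1=210, sum2=210
  after byte 1 (0x7C): sum1=79, sum2=34
  after byte 2 (0xC5): sum1=21, sum2=55
  after byte 3 (0xF1): sum1=7, sum2=62
Checksum = sum2·256 + sum1 = 62·256 + 7 = 15879 = 0x3E07.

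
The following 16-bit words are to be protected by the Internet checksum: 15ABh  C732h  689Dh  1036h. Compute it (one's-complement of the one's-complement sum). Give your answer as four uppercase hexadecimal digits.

AA4E

One's-complement addition (fold any carry out of bit 15 back into bit 0):
  0x15AB + 0xC732 = 0x0DCDD
  0xDCDD + 0x689D = 0x1457A → wrap carry → 0x457B
  0x457B + 0x1036 = 0x055B1
One's-complement sum = 0x55B1.
Checksum = ~0x55B1 & 0xFFFF = 0xAA4E.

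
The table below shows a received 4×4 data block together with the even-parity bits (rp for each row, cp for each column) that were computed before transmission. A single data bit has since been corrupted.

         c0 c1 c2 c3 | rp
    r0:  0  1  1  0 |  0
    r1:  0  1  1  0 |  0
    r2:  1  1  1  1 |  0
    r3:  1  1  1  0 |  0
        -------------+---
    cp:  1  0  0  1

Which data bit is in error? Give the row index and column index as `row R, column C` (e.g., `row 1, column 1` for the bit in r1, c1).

Recompute each row's even parity and compare to rp:
  r0: data parity 0, sent rp 0 → ok
  r1: data parity 0, sent rp 0 → ok
  r2: data parity 0, sent rp 0 → ok
  r3: data parity 1, sent rp 0 → mismatch
Recompute each column's even parity and compare to cp:
  c0: data parity 0, sent cp 1 → mismatch
  c1: data parity 0, sent cp 0 → ok
  c2: data parity 0, sent cp 0 → ok
  c3: data parity 1, sent cp 1 → ok
Exactly one row (r3) and one column (c0) fail → the flipped bit is at their intersection.

row 3, column 0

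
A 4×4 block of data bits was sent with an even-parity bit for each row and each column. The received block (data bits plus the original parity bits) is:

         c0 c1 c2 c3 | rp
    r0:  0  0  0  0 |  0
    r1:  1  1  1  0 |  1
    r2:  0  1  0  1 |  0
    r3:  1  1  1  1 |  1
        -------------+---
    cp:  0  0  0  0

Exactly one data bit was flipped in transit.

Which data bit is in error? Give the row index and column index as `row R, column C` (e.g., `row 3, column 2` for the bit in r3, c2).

row 3, column 1

Recompute each row's even parity and compare to rp:
  r0: data parity 0, sent rp 0 → ok
  r1: data parity 1, sent rp 1 → ok
  r2: data parity 0, sent rp 0 → ok
  r3: data parity 0, sent rp 1 → mismatch
Recompute each column's even parity and compare to cp:
  c0: data parity 0, sent cp 0 → ok
  c1: data parity 1, sent cp 0 → mismatch
  c2: data parity 0, sent cp 0 → ok
  c3: data parity 0, sent cp 0 → ok
Exactly one row (r3) and one column (c1) fail → the flipped bit is at their intersection.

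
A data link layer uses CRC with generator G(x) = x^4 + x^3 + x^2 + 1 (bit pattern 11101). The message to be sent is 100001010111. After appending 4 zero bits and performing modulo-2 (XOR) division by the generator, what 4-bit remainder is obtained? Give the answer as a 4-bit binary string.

Append 4 zeros: 1000010101110000. Divide by 11101 (XOR where the leading bit is 1):
  pos 0: 10000 XOR 11101 = 01101
  pos 1: 11011 XOR 11101 = 00110
  pos 3: 11001 XOR 11101 = 00100
  pos 5: 10001 XOR 11101 = 01100
  pos 6: 11001 XOR 11101 = 00100
  pos 8: 10010 XOR 11101 = 01111
  pos 9: 11110 XOR 11101 = 00011
Remainder (last 4 bits) = 1100. This is the CRC / FCS.

1100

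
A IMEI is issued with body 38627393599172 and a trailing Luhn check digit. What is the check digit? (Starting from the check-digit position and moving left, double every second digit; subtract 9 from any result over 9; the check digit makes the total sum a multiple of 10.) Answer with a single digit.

Partial digits right→left: 2 7 1 9 9 5 3 9 3 7 2 6 8 3
Double every second digit counting from the check-digit position (so the 1st, 3rd, 5th, ... of the partial from the right).
  doubled (with −9 where >9): 4 2 9 6 6 4 7 → sum 38
  kept as-is: 7 9 5 9 7 6 3 → sum 46
Total = 38 + 46 = 84.
Check digit = (10 − (84 mod 10)) mod 10 = 6.

6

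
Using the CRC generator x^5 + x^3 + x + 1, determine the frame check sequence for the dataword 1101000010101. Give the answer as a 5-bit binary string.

Append 5 zeros: 110100001010100000. Divide by 101011 (XOR where the leading bit is 1):
  pos 0: 110100 XOR 101011 = 011111
  pos 1: 111110 XOR 101011 = 010101
  pos 2: 101010 XOR 101011 = 000001
  pos 7: 110101 XOR 101011 = 011110
  pos 8: 111100 XOR 101011 = 010111
  pos 9: 101110 XOR 101011 = 000101
  pos 12: 101000 XOR 101011 = 000011
Remainder (last 5 bits) = 00011. This is the CRC / FCS.

00011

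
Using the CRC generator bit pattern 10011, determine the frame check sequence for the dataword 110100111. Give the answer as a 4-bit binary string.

0010

Append 4 zeros: 1101001110000. Divide by 10011 (XOR where the leading bit is 1):
  pos 0: 11010 XOR 10011 = 01001
  pos 1: 10010 XOR 10011 = 00001
  pos 5: 11110 XOR 10011 = 01101
  pos 6: 11010 XOR 10011 = 01001
  pos 7: 10010 XOR 10011 = 00001
Remainder (last 4 bits) = 0010. This is the CRC / FCS.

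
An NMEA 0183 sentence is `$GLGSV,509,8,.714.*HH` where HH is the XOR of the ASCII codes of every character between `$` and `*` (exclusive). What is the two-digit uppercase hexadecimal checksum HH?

53

XOR the ASCII codes of the payload characters:
  'G' = 0x47 → acc = 0x47
  'L' = 0x4C → acc = 0x0B
  'G' = 0x47 → acc = 0x4C
  'S' = 0x53 → acc = 0x1F
  'V' = 0x56 → acc = 0x49
  ',' = 0x2C → acc = 0x65
  '5' = 0x35 → acc = 0x50
  '0' = 0x30 → acc = 0x60
  '9' = 0x39 → acc = 0x59
  ',' = 0x2C → acc = 0x75
  '8' = 0x38 → acc = 0x4D
  ',' = 0x2C → acc = 0x61
  '.' = 0x2E → acc = 0x4F
  '7' = 0x37 → acc = 0x78
  '1' = 0x31 → acc = 0x49
  '4' = 0x34 → acc = 0x7D
  '.' = 0x2E → acc = 0x53
Checksum = 0x53.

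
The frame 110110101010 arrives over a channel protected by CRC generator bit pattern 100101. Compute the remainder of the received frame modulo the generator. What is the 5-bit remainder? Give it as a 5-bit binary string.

Modulo-2 division of 110110101010 by 100101:
  pos 0: 110110 XOR 100101 = 010011
  pos 1: 100111 XOR 100101 = 000010
  pos 5: 100101 XOR 100101 = 000000
Remainder = 00000 (zero — the frame passes the CRC check).

00000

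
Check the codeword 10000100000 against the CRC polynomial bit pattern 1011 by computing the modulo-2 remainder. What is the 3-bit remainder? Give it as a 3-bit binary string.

Modulo-2 division of 10000100000 by 1011:
  pos 0: 1000 XOR 1011 = 0011
  pos 2: 1101 XOR 1011 = 0110
  pos 3: 1100 XOR 1011 = 0111
  pos 4: 1110 XOR 1011 = 0101
  pos 5: 1010 XOR 1011 = 0001
Remainder = 100 (nonzero — an error is detected).

100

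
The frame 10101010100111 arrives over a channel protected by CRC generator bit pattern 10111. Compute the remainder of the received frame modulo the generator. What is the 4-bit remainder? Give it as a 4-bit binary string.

Modulo-2 division of 10101010100111 by 10111:
  pos 0: 10101 XOR 10111 = 00010
  pos 3: 10010 XOR 10111 = 00101
  pos 5: 10110 XOR 10111 = 00001
  pos 9: 10111 XOR 10111 = 00000
Remainder = 0000 (zero — the frame passes the CRC check).

0000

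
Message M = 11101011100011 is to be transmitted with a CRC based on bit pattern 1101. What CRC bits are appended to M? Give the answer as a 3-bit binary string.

101

Append 3 zeros: 11101011100011000. Divide by 1101 (XOR where the leading bit is 1):
  pos 0: 1110 XOR 1101 = 0011
  pos 2: 1110 XOR 1101 = 0011
  pos 4: 1111 XOR 1101 = 0010
  pos 6: 1010 XOR 1101 = 0111
  pos 7: 1110 XOR 1101 = 0011
  pos 9: 1101 XOR 1101 = 0000
  pos 13: 1000 XOR 1101 = 0101
Remainder (last 3 bits) = 101. This is the CRC / FCS.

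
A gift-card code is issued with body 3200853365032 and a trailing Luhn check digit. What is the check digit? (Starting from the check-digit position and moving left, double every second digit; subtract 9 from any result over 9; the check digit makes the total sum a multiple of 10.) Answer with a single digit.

6

Partial digits right→left: 2 3 0 5 6 3 3 5 8 0 0 2 3
Double every second digit counting from the check-digit position (so the 1st, 3rd, 5th, ... of the partial from the right).
  doubled (with −9 where >9): 4 0 3 6 7 0 6 → sum 26
  kept as-is: 3 5 3 5 0 2 → sum 18
Total = 26 + 18 = 44.
Check digit = (10 − (44 mod 10)) mod 10 = 6.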